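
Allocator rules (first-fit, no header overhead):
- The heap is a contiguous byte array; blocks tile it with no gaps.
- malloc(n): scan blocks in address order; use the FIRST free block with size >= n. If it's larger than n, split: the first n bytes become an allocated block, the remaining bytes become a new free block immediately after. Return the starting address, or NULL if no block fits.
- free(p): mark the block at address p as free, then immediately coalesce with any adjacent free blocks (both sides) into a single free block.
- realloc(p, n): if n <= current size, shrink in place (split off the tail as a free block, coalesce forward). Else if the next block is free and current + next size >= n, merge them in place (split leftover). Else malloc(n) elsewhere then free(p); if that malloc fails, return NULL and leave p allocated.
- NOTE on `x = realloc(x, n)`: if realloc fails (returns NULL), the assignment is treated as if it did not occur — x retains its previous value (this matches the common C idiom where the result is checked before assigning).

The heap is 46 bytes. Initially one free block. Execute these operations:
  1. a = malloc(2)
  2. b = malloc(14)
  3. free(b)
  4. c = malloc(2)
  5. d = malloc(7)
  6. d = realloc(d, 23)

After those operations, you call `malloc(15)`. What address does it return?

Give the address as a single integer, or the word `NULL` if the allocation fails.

Op 1: a = malloc(2) -> a = 0; heap: [0-1 ALLOC][2-45 FREE]
Op 2: b = malloc(14) -> b = 2; heap: [0-1 ALLOC][2-15 ALLOC][16-45 FREE]
Op 3: free(b) -> (freed b); heap: [0-1 ALLOC][2-45 FREE]
Op 4: c = malloc(2) -> c = 2; heap: [0-1 ALLOC][2-3 ALLOC][4-45 FREE]
Op 5: d = malloc(7) -> d = 4; heap: [0-1 ALLOC][2-3 ALLOC][4-10 ALLOC][11-45 FREE]
Op 6: d = realloc(d, 23) -> d = 4; heap: [0-1 ALLOC][2-3 ALLOC][4-26 ALLOC][27-45 FREE]
malloc(15): first-fit scan over [0-1 ALLOC][2-3 ALLOC][4-26 ALLOC][27-45 FREE] -> 27

Answer: 27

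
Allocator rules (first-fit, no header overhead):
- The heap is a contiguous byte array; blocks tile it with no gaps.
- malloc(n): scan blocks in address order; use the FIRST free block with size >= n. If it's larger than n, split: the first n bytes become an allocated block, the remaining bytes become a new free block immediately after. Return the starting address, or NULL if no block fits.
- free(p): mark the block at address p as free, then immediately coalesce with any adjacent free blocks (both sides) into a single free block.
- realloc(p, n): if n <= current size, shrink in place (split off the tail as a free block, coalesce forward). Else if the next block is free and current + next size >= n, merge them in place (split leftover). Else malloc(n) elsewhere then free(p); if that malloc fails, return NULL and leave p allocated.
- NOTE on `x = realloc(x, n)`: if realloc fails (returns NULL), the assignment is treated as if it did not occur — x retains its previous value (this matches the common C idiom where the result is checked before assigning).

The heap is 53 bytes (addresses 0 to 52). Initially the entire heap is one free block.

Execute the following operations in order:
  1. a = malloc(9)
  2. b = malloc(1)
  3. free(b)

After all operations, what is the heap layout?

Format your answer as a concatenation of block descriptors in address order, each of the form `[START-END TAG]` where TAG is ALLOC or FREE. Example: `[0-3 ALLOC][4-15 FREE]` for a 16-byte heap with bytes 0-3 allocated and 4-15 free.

Answer: [0-8 ALLOC][9-52 FREE]

Derivation:
Op 1: a = malloc(9) -> a = 0; heap: [0-8 ALLOC][9-52 FREE]
Op 2: b = malloc(1) -> b = 9; heap: [0-8 ALLOC][9-9 ALLOC][10-52 FREE]
Op 3: free(b) -> (freed b); heap: [0-8 ALLOC][9-52 FREE]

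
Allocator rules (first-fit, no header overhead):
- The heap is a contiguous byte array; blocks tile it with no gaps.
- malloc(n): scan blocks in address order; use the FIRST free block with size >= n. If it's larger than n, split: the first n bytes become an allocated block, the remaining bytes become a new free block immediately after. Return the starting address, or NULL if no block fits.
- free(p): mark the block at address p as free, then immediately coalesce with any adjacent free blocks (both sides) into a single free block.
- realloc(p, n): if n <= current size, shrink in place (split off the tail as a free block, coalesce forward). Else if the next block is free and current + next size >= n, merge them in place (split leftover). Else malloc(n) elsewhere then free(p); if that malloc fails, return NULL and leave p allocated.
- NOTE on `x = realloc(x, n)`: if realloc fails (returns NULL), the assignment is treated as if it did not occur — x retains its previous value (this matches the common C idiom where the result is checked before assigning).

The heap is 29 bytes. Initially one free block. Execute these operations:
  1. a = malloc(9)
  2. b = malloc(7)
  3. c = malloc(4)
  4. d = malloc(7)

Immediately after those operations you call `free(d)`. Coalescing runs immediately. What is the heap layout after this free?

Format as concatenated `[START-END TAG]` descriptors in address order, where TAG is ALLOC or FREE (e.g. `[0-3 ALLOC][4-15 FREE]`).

Answer: [0-8 ALLOC][9-15 ALLOC][16-19 ALLOC][20-28 FREE]

Derivation:
Op 1: a = malloc(9) -> a = 0; heap: [0-8 ALLOC][9-28 FREE]
Op 2: b = malloc(7) -> b = 9; heap: [0-8 ALLOC][9-15 ALLOC][16-28 FREE]
Op 3: c = malloc(4) -> c = 16; heap: [0-8 ALLOC][9-15 ALLOC][16-19 ALLOC][20-28 FREE]
Op 4: d = malloc(7) -> d = 20; heap: [0-8 ALLOC][9-15 ALLOC][16-19 ALLOC][20-26 ALLOC][27-28 FREE]
free(d): d = 20 -> block [20-26 ALLOC]; mark free, coalesce with adjacent free neighbors -> [0-8 ALLOC][9-15 ALLOC][16-19 ALLOC][20-28 FREE]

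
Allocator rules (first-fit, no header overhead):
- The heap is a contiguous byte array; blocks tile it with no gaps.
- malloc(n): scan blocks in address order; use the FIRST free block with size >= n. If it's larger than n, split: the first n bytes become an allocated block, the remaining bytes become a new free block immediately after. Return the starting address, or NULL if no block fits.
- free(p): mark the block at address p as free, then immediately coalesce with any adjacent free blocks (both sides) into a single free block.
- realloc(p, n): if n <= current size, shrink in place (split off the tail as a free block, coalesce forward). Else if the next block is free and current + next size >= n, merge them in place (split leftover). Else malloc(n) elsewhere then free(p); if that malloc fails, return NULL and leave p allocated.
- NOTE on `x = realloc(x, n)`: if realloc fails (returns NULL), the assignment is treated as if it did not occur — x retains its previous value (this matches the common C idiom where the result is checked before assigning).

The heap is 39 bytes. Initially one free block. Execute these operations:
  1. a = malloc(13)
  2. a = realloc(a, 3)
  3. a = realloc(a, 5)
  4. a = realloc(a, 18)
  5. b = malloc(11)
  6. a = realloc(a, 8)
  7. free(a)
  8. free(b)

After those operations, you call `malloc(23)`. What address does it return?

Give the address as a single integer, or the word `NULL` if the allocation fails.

Answer: 0

Derivation:
Op 1: a = malloc(13) -> a = 0; heap: [0-12 ALLOC][13-38 FREE]
Op 2: a = realloc(a, 3) -> a = 0; heap: [0-2 ALLOC][3-38 FREE]
Op 3: a = realloc(a, 5) -> a = 0; heap: [0-4 ALLOC][5-38 FREE]
Op 4: a = realloc(a, 18) -> a = 0; heap: [0-17 ALLOC][18-38 FREE]
Op 5: b = malloc(11) -> b = 18; heap: [0-17 ALLOC][18-28 ALLOC][29-38 FREE]
Op 6: a = realloc(a, 8) -> a = 0; heap: [0-7 ALLOC][8-17 FREE][18-28 ALLOC][29-38 FREE]
Op 7: free(a) -> (freed a); heap: [0-17 FREE][18-28 ALLOC][29-38 FREE]
Op 8: free(b) -> (freed b); heap: [0-38 FREE]
malloc(23): first-fit scan over [0-38 FREE] -> 0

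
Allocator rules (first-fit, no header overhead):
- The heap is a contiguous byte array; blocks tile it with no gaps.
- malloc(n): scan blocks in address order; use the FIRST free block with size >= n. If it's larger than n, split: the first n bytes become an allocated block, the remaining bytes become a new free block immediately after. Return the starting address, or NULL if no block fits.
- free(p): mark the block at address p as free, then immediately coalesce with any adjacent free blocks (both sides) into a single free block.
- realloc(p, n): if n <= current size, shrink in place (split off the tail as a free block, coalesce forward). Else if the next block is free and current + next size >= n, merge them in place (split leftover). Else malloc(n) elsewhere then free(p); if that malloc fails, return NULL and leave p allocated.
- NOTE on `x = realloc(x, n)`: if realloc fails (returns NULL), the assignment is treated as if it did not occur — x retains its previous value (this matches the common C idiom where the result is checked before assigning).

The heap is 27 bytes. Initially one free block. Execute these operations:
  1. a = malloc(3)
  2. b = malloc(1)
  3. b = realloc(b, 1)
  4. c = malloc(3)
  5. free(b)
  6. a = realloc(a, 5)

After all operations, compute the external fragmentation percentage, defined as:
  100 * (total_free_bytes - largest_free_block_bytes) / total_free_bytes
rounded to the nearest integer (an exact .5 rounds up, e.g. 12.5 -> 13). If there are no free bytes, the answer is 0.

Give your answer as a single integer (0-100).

Op 1: a = malloc(3) -> a = 0; heap: [0-2 ALLOC][3-26 FREE]
Op 2: b = malloc(1) -> b = 3; heap: [0-2 ALLOC][3-3 ALLOC][4-26 FREE]
Op 3: b = realloc(b, 1) -> b = 3; heap: [0-2 ALLOC][3-3 ALLOC][4-26 FREE]
Op 4: c = malloc(3) -> c = 4; heap: [0-2 ALLOC][3-3 ALLOC][4-6 ALLOC][7-26 FREE]
Op 5: free(b) -> (freed b); heap: [0-2 ALLOC][3-3 FREE][4-6 ALLOC][7-26 FREE]
Op 6: a = realloc(a, 5) -> a = 7; heap: [0-3 FREE][4-6 ALLOC][7-11 ALLOC][12-26 FREE]
Free blocks: [4 15] total_free=19 largest=15 -> 100*(19-15)/19 = 400/19 ≈ 21.053 -> rounds to 21

Answer: 21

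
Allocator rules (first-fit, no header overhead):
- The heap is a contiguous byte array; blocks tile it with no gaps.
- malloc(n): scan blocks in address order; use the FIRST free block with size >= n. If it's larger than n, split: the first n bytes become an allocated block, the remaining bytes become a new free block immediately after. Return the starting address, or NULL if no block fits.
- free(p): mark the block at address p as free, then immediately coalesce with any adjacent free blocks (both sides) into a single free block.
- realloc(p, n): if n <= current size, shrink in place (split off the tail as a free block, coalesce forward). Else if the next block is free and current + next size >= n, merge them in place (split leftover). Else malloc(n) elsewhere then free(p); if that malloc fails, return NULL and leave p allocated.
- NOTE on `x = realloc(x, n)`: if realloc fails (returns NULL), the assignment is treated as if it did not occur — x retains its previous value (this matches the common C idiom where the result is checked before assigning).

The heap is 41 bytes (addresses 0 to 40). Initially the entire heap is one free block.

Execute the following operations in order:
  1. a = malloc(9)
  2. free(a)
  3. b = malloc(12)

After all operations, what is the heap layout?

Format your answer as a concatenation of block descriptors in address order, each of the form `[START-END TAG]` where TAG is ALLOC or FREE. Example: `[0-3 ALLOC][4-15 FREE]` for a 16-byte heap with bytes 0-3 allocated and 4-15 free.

Answer: [0-11 ALLOC][12-40 FREE]

Derivation:
Op 1: a = malloc(9) -> a = 0; heap: [0-8 ALLOC][9-40 FREE]
Op 2: free(a) -> (freed a); heap: [0-40 FREE]
Op 3: b = malloc(12) -> b = 0; heap: [0-11 ALLOC][12-40 FREE]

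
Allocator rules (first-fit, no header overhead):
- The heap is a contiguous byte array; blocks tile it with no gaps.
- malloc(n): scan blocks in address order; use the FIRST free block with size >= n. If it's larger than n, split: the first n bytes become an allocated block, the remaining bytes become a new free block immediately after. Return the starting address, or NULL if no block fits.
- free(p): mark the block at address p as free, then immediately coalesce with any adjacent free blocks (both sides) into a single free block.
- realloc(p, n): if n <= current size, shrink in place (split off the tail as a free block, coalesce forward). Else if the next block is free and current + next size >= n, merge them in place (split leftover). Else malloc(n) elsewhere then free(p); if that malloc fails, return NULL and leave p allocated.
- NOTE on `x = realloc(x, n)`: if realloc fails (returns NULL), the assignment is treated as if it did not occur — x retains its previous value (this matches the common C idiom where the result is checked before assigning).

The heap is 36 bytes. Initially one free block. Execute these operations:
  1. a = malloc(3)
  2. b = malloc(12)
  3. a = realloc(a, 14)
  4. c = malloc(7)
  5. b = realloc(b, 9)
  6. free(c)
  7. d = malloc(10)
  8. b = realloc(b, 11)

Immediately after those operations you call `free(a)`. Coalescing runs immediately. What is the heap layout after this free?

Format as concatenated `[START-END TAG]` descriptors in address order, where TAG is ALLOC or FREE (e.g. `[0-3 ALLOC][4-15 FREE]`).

Op 1: a = malloc(3) -> a = 0; heap: [0-2 ALLOC][3-35 FREE]
Op 2: b = malloc(12) -> b = 3; heap: [0-2 ALLOC][3-14 ALLOC][15-35 FREE]
Op 3: a = realloc(a, 14) -> a = 15; heap: [0-2 FREE][3-14 ALLOC][15-28 ALLOC][29-35 FREE]
Op 4: c = malloc(7) -> c = 29; heap: [0-2 FREE][3-14 ALLOC][15-28 ALLOC][29-35 ALLOC]
Op 5: b = realloc(b, 9) -> b = 3; heap: [0-2 FREE][3-11 ALLOC][12-14 FREE][15-28 ALLOC][29-35 ALLOC]
Op 6: free(c) -> (freed c); heap: [0-2 FREE][3-11 ALLOC][12-14 FREE][15-28 ALLOC][29-35 FREE]
Op 7: d = malloc(10) -> d = NULL; heap: [0-2 FREE][3-11 ALLOC][12-14 FREE][15-28 ALLOC][29-35 FREE]
Op 8: b = realloc(b, 11) -> b = 3; heap: [0-2 FREE][3-13 ALLOC][14-14 FREE][15-28 ALLOC][29-35 FREE]
free(a): a = 15 -> block [15-28 ALLOC]; mark free, coalesce with adjacent free neighbors -> [0-2 FREE][3-13 ALLOC][14-35 FREE]

Answer: [0-2 FREE][3-13 ALLOC][14-35 FREE]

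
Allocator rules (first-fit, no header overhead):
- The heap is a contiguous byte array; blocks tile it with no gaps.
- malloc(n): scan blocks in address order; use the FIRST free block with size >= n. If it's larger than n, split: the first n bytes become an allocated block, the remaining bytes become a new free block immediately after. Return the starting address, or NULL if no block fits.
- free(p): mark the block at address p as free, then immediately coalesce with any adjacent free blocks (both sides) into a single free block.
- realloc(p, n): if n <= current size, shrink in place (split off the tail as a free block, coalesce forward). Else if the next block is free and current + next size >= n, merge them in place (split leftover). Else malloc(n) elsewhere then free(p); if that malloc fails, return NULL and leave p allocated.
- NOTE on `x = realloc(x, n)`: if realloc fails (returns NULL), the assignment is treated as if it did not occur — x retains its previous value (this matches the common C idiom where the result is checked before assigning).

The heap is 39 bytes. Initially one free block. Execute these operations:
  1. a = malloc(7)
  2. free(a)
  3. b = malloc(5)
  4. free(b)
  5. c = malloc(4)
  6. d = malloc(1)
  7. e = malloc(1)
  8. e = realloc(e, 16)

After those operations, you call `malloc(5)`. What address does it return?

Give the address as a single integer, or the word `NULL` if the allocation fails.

Op 1: a = malloc(7) -> a = 0; heap: [0-6 ALLOC][7-38 FREE]
Op 2: free(a) -> (freed a); heap: [0-38 FREE]
Op 3: b = malloc(5) -> b = 0; heap: [0-4 ALLOC][5-38 FREE]
Op 4: free(b) -> (freed b); heap: [0-38 FREE]
Op 5: c = malloc(4) -> c = 0; heap: [0-3 ALLOC][4-38 FREE]
Op 6: d = malloc(1) -> d = 4; heap: [0-3 ALLOC][4-4 ALLOC][5-38 FREE]
Op 7: e = malloc(1) -> e = 5; heap: [0-3 ALLOC][4-4 ALLOC][5-5 ALLOC][6-38 FREE]
Op 8: e = realloc(e, 16) -> e = 5; heap: [0-3 ALLOC][4-4 ALLOC][5-20 ALLOC][21-38 FREE]
malloc(5): first-fit scan over [0-3 ALLOC][4-4 ALLOC][5-20 ALLOC][21-38 FREE] -> 21

Answer: 21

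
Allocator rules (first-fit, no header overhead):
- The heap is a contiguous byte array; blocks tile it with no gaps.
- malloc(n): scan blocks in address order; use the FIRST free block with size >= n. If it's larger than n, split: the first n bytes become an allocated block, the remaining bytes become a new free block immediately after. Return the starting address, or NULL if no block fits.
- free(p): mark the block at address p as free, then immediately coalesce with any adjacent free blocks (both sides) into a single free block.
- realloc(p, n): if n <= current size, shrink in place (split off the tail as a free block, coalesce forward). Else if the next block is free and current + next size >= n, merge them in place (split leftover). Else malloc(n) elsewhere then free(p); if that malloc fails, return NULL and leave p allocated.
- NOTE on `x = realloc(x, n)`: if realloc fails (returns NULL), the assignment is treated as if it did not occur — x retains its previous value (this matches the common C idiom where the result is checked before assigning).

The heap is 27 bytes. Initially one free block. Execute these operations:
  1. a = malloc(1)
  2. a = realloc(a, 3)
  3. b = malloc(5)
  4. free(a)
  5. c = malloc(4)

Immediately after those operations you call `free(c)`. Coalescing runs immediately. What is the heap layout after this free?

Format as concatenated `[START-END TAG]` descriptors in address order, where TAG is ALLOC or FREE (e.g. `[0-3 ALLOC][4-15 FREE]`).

Answer: [0-2 FREE][3-7 ALLOC][8-26 FREE]

Derivation:
Op 1: a = malloc(1) -> a = 0; heap: [0-0 ALLOC][1-26 FREE]
Op 2: a = realloc(a, 3) -> a = 0; heap: [0-2 ALLOC][3-26 FREE]
Op 3: b = malloc(5) -> b = 3; heap: [0-2 ALLOC][3-7 ALLOC][8-26 FREE]
Op 4: free(a) -> (freed a); heap: [0-2 FREE][3-7 ALLOC][8-26 FREE]
Op 5: c = malloc(4) -> c = 8; heap: [0-2 FREE][3-7 ALLOC][8-11 ALLOC][12-26 FREE]
free(c): c = 8 -> block [8-11 ALLOC]; mark free, coalesce with adjacent free neighbors -> [0-2 FREE][3-7 ALLOC][8-26 FREE]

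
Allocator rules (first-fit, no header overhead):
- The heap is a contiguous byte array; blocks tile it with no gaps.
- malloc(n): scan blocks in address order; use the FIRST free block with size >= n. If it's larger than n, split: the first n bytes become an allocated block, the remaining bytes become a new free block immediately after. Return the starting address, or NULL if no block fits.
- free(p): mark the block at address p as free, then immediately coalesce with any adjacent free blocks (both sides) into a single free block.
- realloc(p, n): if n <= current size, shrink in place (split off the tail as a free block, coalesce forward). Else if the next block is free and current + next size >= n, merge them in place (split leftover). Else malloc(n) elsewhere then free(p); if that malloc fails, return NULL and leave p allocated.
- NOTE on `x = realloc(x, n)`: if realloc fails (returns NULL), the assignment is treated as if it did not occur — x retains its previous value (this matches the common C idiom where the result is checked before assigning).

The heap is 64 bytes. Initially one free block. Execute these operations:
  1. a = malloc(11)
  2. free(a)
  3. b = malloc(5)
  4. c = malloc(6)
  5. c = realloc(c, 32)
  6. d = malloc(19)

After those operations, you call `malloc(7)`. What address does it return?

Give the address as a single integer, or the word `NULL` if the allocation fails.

Answer: 56

Derivation:
Op 1: a = malloc(11) -> a = 0; heap: [0-10 ALLOC][11-63 FREE]
Op 2: free(a) -> (freed a); heap: [0-63 FREE]
Op 3: b = malloc(5) -> b = 0; heap: [0-4 ALLOC][5-63 FREE]
Op 4: c = malloc(6) -> c = 5; heap: [0-4 ALLOC][5-10 ALLOC][11-63 FREE]
Op 5: c = realloc(c, 32) -> c = 5; heap: [0-4 ALLOC][5-36 ALLOC][37-63 FREE]
Op 6: d = malloc(19) -> d = 37; heap: [0-4 ALLOC][5-36 ALLOC][37-55 ALLOC][56-63 FREE]
malloc(7): first-fit scan over [0-4 ALLOC][5-36 ALLOC][37-55 ALLOC][56-63 FREE] -> 56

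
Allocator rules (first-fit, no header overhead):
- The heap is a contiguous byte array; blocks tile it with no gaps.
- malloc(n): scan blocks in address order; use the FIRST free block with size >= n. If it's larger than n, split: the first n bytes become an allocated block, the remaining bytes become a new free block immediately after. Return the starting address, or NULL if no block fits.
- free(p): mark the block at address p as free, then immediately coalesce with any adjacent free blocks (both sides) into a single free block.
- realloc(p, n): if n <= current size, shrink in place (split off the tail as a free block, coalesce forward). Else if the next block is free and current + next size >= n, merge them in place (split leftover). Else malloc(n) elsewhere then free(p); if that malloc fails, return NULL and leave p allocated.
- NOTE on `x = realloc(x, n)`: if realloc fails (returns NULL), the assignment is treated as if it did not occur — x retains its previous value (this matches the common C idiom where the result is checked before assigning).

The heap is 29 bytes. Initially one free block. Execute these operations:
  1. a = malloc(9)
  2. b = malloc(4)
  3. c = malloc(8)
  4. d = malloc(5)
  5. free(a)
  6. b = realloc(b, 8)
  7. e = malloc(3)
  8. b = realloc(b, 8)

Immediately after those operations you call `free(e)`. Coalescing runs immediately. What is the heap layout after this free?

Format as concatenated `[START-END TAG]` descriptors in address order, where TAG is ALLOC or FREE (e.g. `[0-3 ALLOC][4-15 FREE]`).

Op 1: a = malloc(9) -> a = 0; heap: [0-8 ALLOC][9-28 FREE]
Op 2: b = malloc(4) -> b = 9; heap: [0-8 ALLOC][9-12 ALLOC][13-28 FREE]
Op 3: c = malloc(8) -> c = 13; heap: [0-8 ALLOC][9-12 ALLOC][13-20 ALLOC][21-28 FREE]
Op 4: d = malloc(5) -> d = 21; heap: [0-8 ALLOC][9-12 ALLOC][13-20 ALLOC][21-25 ALLOC][26-28 FREE]
Op 5: free(a) -> (freed a); heap: [0-8 FREE][9-12 ALLOC][13-20 ALLOC][21-25 ALLOC][26-28 FREE]
Op 6: b = realloc(b, 8) -> b = 0; heap: [0-7 ALLOC][8-12 FREE][13-20 ALLOC][21-25 ALLOC][26-28 FREE]
Op 7: e = malloc(3) -> e = 8; heap: [0-7 ALLOC][8-10 ALLOC][11-12 FREE][13-20 ALLOC][21-25 ALLOC][26-28 FREE]
Op 8: b = realloc(b, 8) -> b = 0; heap: [0-7 ALLOC][8-10 ALLOC][11-12 FREE][13-20 ALLOC][21-25 ALLOC][26-28 FREE]
free(e): e = 8 -> block [8-10 ALLOC]; mark free, coalesce with adjacent free neighbors -> [0-7 ALLOC][8-12 FREE][13-20 ALLOC][21-25 ALLOC][26-28 FREE]

Answer: [0-7 ALLOC][8-12 FREE][13-20 ALLOC][21-25 ALLOC][26-28 FREE]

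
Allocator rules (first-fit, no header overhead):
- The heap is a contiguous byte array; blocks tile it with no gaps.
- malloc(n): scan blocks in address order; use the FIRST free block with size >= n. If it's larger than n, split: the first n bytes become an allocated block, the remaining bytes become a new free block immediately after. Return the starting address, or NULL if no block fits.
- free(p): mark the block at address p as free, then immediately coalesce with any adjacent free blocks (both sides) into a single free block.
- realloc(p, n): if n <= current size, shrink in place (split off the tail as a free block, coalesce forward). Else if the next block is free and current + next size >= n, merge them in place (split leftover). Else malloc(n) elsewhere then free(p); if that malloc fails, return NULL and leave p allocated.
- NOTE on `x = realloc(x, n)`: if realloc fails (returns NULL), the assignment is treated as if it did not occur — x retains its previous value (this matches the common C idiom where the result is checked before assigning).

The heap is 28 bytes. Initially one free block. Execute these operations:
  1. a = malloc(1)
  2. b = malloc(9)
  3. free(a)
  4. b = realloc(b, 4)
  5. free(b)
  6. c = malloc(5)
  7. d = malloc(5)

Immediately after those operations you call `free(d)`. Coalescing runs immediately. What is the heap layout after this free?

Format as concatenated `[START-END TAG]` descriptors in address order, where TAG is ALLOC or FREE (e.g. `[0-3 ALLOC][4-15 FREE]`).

Answer: [0-4 ALLOC][5-27 FREE]

Derivation:
Op 1: a = malloc(1) -> a = 0; heap: [0-0 ALLOC][1-27 FREE]
Op 2: b = malloc(9) -> b = 1; heap: [0-0 ALLOC][1-9 ALLOC][10-27 FREE]
Op 3: free(a) -> (freed a); heap: [0-0 FREE][1-9 ALLOC][10-27 FREE]
Op 4: b = realloc(b, 4) -> b = 1; heap: [0-0 FREE][1-4 ALLOC][5-27 FREE]
Op 5: free(b) -> (freed b); heap: [0-27 FREE]
Op 6: c = malloc(5) -> c = 0; heap: [0-4 ALLOC][5-27 FREE]
Op 7: d = malloc(5) -> d = 5; heap: [0-4 ALLOC][5-9 ALLOC][10-27 FREE]
free(d): d = 5 -> block [5-9 ALLOC]; mark free, coalesce with adjacent free neighbors -> [0-4 ALLOC][5-27 FREE]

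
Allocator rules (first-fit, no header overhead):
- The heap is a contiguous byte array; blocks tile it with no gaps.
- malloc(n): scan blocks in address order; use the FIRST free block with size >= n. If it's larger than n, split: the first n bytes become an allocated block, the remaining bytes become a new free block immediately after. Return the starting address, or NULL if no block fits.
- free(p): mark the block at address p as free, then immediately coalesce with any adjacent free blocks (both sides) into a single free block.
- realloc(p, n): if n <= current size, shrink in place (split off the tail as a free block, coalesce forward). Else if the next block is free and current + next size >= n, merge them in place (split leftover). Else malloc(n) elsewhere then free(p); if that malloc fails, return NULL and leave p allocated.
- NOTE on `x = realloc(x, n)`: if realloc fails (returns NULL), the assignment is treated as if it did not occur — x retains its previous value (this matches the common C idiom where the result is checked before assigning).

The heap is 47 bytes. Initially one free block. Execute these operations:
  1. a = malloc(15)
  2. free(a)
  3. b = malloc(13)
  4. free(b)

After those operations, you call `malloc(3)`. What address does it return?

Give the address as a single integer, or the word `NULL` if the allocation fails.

Answer: 0

Derivation:
Op 1: a = malloc(15) -> a = 0; heap: [0-14 ALLOC][15-46 FREE]
Op 2: free(a) -> (freed a); heap: [0-46 FREE]
Op 3: b = malloc(13) -> b = 0; heap: [0-12 ALLOC][13-46 FREE]
Op 4: free(b) -> (freed b); heap: [0-46 FREE]
malloc(3): first-fit scan over [0-46 FREE] -> 0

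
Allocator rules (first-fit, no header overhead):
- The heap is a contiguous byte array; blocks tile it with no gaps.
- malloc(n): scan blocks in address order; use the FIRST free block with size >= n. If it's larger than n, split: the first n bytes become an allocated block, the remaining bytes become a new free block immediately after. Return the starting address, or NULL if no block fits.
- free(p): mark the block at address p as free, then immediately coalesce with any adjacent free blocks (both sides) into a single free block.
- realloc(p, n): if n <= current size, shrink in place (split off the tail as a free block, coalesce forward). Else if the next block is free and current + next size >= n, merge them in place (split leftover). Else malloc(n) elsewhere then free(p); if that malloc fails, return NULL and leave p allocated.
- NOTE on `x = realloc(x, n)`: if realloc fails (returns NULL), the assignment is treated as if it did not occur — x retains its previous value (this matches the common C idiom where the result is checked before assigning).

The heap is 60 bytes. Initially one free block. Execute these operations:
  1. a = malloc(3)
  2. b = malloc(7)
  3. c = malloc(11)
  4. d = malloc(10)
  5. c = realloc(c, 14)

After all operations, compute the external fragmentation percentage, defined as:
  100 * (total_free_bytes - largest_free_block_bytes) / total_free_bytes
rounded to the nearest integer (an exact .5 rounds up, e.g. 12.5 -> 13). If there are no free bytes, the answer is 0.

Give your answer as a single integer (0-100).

Op 1: a = malloc(3) -> a = 0; heap: [0-2 ALLOC][3-59 FREE]
Op 2: b = malloc(7) -> b = 3; heap: [0-2 ALLOC][3-9 ALLOC][10-59 FREE]
Op 3: c = malloc(11) -> c = 10; heap: [0-2 ALLOC][3-9 ALLOC][10-20 ALLOC][21-59 FREE]
Op 4: d = malloc(10) -> d = 21; heap: [0-2 ALLOC][3-9 ALLOC][10-20 ALLOC][21-30 ALLOC][31-59 FREE]
Op 5: c = realloc(c, 14) -> c = 31; heap: [0-2 ALLOC][3-9 ALLOC][10-20 FREE][21-30 ALLOC][31-44 ALLOC][45-59 FREE]
Free blocks: [11 15] total_free=26 largest=15 -> 100*(26-15)/26 = 1100/26 ≈ 42.308 -> rounds to 42

Answer: 42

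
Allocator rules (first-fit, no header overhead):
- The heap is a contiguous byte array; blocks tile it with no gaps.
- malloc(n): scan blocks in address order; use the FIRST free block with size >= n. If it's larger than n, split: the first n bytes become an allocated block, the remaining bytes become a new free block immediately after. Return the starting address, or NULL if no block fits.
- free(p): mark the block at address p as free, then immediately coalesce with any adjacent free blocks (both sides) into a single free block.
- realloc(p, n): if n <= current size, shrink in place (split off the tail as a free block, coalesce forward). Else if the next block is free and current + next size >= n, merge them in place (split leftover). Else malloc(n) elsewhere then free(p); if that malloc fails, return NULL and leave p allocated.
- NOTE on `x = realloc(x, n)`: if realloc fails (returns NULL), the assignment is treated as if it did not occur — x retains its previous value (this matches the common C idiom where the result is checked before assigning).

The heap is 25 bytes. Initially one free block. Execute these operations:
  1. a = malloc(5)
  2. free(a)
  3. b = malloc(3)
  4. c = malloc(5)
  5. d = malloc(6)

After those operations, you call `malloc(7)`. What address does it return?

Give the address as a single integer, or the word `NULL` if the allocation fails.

Answer: 14

Derivation:
Op 1: a = malloc(5) -> a = 0; heap: [0-4 ALLOC][5-24 FREE]
Op 2: free(a) -> (freed a); heap: [0-24 FREE]
Op 3: b = malloc(3) -> b = 0; heap: [0-2 ALLOC][3-24 FREE]
Op 4: c = malloc(5) -> c = 3; heap: [0-2 ALLOC][3-7 ALLOC][8-24 FREE]
Op 5: d = malloc(6) -> d = 8; heap: [0-2 ALLOC][3-7 ALLOC][8-13 ALLOC][14-24 FREE]
malloc(7): first-fit scan over [0-2 ALLOC][3-7 ALLOC][8-13 ALLOC][14-24 FREE] -> 14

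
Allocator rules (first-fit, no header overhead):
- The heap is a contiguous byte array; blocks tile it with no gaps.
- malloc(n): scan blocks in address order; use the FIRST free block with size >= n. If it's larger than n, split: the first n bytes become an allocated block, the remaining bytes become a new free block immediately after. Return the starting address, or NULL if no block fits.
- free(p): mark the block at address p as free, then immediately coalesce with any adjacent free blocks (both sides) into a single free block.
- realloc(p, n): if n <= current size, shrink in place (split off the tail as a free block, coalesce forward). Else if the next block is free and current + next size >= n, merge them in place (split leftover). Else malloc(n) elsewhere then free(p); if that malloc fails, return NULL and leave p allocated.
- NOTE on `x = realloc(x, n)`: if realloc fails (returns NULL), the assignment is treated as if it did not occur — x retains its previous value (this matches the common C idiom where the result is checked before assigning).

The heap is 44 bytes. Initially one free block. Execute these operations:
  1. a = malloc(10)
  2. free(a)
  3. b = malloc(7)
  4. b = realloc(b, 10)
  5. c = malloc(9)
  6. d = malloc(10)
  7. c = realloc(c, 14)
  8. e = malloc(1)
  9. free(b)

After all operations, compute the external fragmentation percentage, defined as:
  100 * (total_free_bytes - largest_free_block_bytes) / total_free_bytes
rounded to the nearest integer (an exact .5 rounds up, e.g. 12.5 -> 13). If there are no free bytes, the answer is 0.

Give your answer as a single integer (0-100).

Op 1: a = malloc(10) -> a = 0; heap: [0-9 ALLOC][10-43 FREE]
Op 2: free(a) -> (freed a); heap: [0-43 FREE]
Op 3: b = malloc(7) -> b = 0; heap: [0-6 ALLOC][7-43 FREE]
Op 4: b = realloc(b, 10) -> b = 0; heap: [0-9 ALLOC][10-43 FREE]
Op 5: c = malloc(9) -> c = 10; heap: [0-9 ALLOC][10-18 ALLOC][19-43 FREE]
Op 6: d = malloc(10) -> d = 19; heap: [0-9 ALLOC][10-18 ALLOC][19-28 ALLOC][29-43 FREE]
Op 7: c = realloc(c, 14) -> c = 29; heap: [0-9 ALLOC][10-18 FREE][19-28 ALLOC][29-42 ALLOC][43-43 FREE]
Op 8: e = malloc(1) -> e = 10; heap: [0-9 ALLOC][10-10 ALLOC][11-18 FREE][19-28 ALLOC][29-42 ALLOC][43-43 FREE]
Op 9: free(b) -> (freed b); heap: [0-9 FREE][10-10 ALLOC][11-18 FREE][19-28 ALLOC][29-42 ALLOC][43-43 FREE]
Free blocks: [10 8 1] total_free=19 largest=10 -> 100*(19-10)/19 = 900/19 ≈ 47.368 -> rounds to 47

Answer: 47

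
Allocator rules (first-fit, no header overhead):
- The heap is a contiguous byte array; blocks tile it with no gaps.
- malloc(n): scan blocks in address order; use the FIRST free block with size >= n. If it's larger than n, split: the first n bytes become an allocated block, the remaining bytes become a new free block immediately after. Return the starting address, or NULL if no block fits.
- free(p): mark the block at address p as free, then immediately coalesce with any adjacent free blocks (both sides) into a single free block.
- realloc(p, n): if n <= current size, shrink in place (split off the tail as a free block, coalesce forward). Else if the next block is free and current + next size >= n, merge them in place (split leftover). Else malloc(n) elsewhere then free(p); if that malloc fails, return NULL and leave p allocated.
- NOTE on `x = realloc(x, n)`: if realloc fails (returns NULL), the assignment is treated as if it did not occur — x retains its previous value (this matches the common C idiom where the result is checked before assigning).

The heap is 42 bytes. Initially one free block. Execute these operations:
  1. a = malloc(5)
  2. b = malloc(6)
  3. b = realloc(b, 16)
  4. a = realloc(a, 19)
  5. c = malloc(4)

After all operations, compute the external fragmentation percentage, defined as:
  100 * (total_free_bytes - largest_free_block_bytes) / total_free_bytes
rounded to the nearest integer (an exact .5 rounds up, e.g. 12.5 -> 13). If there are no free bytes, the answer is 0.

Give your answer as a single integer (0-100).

Op 1: a = malloc(5) -> a = 0; heap: [0-4 ALLOC][5-41 FREE]
Op 2: b = malloc(6) -> b = 5; heap: [0-4 ALLOC][5-10 ALLOC][11-41 FREE]
Op 3: b = realloc(b, 16) -> b = 5; heap: [0-4 ALLOC][5-20 ALLOC][21-41 FREE]
Op 4: a = realloc(a, 19) -> a = 21; heap: [0-4 FREE][5-20 ALLOC][21-39 ALLOC][40-41 FREE]
Op 5: c = malloc(4) -> c = 0; heap: [0-3 ALLOC][4-4 FREE][5-20 ALLOC][21-39 ALLOC][40-41 FREE]
Free blocks: [1 2] total_free=3 largest=2 -> 100*(3-2)/3 = 100/3 ≈ 33.333 -> rounds to 33

Answer: 33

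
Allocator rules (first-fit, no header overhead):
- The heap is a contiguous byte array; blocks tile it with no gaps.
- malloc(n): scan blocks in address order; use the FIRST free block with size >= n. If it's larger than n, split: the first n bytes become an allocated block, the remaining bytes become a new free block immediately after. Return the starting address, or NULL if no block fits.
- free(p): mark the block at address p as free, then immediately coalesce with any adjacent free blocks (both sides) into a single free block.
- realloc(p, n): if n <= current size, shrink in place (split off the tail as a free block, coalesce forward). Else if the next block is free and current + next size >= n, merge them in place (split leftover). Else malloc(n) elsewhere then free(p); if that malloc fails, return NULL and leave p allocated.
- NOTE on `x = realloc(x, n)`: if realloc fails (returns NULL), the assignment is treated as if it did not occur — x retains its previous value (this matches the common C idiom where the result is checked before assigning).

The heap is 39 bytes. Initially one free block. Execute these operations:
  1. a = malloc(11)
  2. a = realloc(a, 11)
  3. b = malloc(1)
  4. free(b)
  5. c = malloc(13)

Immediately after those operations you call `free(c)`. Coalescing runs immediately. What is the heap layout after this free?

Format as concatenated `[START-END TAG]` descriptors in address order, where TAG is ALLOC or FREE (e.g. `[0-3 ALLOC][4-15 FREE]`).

Op 1: a = malloc(11) -> a = 0; heap: [0-10 ALLOC][11-38 FREE]
Op 2: a = realloc(a, 11) -> a = 0; heap: [0-10 ALLOC][11-38 FREE]
Op 3: b = malloc(1) -> b = 11; heap: [0-10 ALLOC][11-11 ALLOC][12-38 FREE]
Op 4: free(b) -> (freed b); heap: [0-10 ALLOC][11-38 FREE]
Op 5: c = malloc(13) -> c = 11; heap: [0-10 ALLOC][11-23 ALLOC][24-38 FREE]
free(c): c = 11 -> block [11-23 ALLOC]; mark free, coalesce with adjacent free neighbors -> [0-10 ALLOC][11-38 FREE]

Answer: [0-10 ALLOC][11-38 FREE]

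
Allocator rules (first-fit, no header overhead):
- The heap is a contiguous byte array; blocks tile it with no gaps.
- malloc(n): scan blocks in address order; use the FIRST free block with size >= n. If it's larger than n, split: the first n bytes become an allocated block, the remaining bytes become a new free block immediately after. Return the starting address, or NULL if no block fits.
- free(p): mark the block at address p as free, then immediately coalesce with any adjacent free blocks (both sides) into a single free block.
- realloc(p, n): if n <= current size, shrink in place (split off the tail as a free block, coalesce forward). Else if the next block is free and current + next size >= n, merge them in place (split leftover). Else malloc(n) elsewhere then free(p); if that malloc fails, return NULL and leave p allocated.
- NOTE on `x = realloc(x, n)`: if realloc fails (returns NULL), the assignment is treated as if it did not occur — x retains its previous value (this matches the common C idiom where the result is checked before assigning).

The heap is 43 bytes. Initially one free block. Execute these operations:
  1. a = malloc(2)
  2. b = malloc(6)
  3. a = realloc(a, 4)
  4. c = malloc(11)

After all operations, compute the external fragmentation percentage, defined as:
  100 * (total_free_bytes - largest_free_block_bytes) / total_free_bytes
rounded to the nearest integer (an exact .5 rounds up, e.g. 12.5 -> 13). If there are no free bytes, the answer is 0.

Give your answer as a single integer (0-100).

Answer: 9

Derivation:
Op 1: a = malloc(2) -> a = 0; heap: [0-1 ALLOC][2-42 FREE]
Op 2: b = malloc(6) -> b = 2; heap: [0-1 ALLOC][2-7 ALLOC][8-42 FREE]
Op 3: a = realloc(a, 4) -> a = 8; heap: [0-1 FREE][2-7 ALLOC][8-11 ALLOC][12-42 FREE]
Op 4: c = malloc(11) -> c = 12; heap: [0-1 FREE][2-7 ALLOC][8-11 ALLOC][12-22 ALLOC][23-42 FREE]
Free blocks: [2 20] total_free=22 largest=20 -> 100*(22-20)/22 = 200/22 ≈ 9.091 -> rounds to 9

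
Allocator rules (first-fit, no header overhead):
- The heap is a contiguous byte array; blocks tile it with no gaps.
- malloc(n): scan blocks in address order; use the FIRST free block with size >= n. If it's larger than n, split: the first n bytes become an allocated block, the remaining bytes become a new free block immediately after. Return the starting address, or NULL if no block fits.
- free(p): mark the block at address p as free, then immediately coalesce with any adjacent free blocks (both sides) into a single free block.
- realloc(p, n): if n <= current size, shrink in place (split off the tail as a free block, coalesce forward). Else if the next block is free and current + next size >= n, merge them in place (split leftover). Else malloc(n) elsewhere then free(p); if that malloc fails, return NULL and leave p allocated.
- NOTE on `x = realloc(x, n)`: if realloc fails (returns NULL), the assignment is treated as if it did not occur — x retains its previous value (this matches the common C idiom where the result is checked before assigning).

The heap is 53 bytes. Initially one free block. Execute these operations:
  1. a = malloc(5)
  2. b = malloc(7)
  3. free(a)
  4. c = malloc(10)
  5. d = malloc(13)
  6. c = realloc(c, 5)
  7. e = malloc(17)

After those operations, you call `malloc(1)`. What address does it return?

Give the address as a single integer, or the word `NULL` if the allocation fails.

Op 1: a = malloc(5) -> a = 0; heap: [0-4 ALLOC][5-52 FREE]
Op 2: b = malloc(7) -> b = 5; heap: [0-4 ALLOC][5-11 ALLOC][12-52 FREE]
Op 3: free(a) -> (freed a); heap: [0-4 FREE][5-11 ALLOC][12-52 FREE]
Op 4: c = malloc(10) -> c = 12; heap: [0-4 FREE][5-11 ALLOC][12-21 ALLOC][22-52 FREE]
Op 5: d = malloc(13) -> d = 22; heap: [0-4 FREE][5-11 ALLOC][12-21 ALLOC][22-34 ALLOC][35-52 FREE]
Op 6: c = realloc(c, 5) -> c = 12; heap: [0-4 FREE][5-11 ALLOC][12-16 ALLOC][17-21 FREE][22-34 ALLOC][35-52 FREE]
Op 7: e = malloc(17) -> e = 35; heap: [0-4 FREE][5-11 ALLOC][12-16 ALLOC][17-21 FREE][22-34 ALLOC][35-51 ALLOC][52-52 FREE]
malloc(1): first-fit scan over [0-4 FREE][5-11 ALLOC][12-16 ALLOC][17-21 FREE][22-34 ALLOC][35-51 ALLOC][52-52 FREE] -> 0

Answer: 0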